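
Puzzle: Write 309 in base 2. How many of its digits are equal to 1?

5

309 in base 2 is 100110101.
The digit 1 appears 5 times.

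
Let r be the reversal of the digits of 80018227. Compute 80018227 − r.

7737219

Reverse of 80018227 is 72281008.
80018227 − 72281008 = 7737219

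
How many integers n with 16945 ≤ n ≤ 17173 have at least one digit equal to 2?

41

The integers in [16945, 17173] that have at least one digit equal to 2: 16952, 16962, 16972, 16982, 16992, 17002, …, 17162, 17172.
41 qualify.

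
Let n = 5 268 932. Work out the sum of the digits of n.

5+2+6+8+9+3+2 = 35

35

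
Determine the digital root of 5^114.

The digital root of n equals n mod 9 (or 9 when 9 | n), so we need 5^114 mod 9.
5^114 ≡ 1 (mod 9), so the digital root is 1.

1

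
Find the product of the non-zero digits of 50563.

5×5×6×3 = 450

450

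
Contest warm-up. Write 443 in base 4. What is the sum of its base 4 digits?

443 in base 4 is 12323.
Digit sum: 1+2+3+2+3 = 11.

11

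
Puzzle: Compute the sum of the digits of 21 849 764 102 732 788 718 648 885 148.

147

2+1+8+4+9+7+6+4+1+0+2+7+3+2+7+8+8+7+1+8+6+4+8+8+8+5+1+4+8 = 147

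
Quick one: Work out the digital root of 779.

5

7+7+9 = 23
2+3 = 5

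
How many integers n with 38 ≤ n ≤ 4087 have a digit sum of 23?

100

The integers in [38, 4087] that have a digit sum of 23: 599, 689, 698, 779, 788, 797, …, 3983, 3992.
100 qualify.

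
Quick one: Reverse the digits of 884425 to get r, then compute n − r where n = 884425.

359937

Reverse of 884425 is 524488.
884425 − 524488 = 359937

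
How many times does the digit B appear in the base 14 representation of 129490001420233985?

3

129490001420233985 in base 14 is B9203B71B17382D.
The digit B appears 3 times.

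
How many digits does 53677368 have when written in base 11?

8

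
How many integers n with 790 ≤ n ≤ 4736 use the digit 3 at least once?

The integers in [790, 4736] that use the digit 3 at least once: 793, 803, 813, 823, 830, 831, …, 4735, 4736.
1805 qualify.

1805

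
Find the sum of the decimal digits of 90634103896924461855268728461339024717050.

9+0+6+3+4+1+0+3+8+9+6+9+2+4+4+6+1+8+5+5+2+6+8+7+2+8+4+6+1+3+3+9+0+2+4+7+1+7+0+5+0 = 178

178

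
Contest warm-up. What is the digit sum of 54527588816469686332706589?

141

5+4+5+2+7+5+8+8+8+1+6+4+6+9+6+8+6+3+3+2+7+0+6+5+8+9 = 141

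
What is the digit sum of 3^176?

3^176 = 940461086986004843694934910131056317906479029659199959555574885740211572136210345921
Sum of its 84 digits: 378.

378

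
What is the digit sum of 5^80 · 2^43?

104

5^80 · 2^43 = 727595761418342590332031250000000000000000000000000000000000000000000
Sum of its 69 digits: 104.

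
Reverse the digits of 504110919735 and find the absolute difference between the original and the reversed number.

Reverse of 504110919735 is 537919011405.
|504110919735 − 537919011405| = 33808091670

33808091670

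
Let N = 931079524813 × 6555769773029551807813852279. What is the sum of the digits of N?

184

931079524813 × 6555769773029551807813852279 = 6103943005055783960625686680290297098827
Sum of its 40 digits: 184.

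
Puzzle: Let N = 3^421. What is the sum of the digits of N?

846

3^421 = 737986193516411930846677900202391403322501212207082408197922388173532595865960567024912368895995519610426864225902740158312224770734987315273187655520703383728852631143190084106857254219563940344217203
Sum of its 201 digits: 846.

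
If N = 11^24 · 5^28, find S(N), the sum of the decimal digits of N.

202

11^24 · 5^28 = 366931135796294029605084694921970367431640625
Sum of its 45 digits: 202.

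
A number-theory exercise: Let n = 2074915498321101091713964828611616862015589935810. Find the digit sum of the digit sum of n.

First digit sum: 206.
2+0+6 = 8.

8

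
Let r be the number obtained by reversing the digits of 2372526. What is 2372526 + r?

Reverse of 2372526 is 6252732.
2372526 + 6252732 = 8625258

8625258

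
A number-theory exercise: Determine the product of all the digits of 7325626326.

544320

7×3×2×5×6×2×6×3×2×6 = 544320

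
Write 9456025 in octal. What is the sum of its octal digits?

26

9456025 in base 8 is 44044631.
Digit sum: 4+4+0+4+4+6+3+1 = 26.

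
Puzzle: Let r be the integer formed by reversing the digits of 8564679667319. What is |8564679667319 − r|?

572990097339

Reverse of 8564679667319 is 9137669764658.
|8564679667319 − 9137669764658| = 572990097339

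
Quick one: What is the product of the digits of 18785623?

80640

1×8×7×8×5×6×2×3 = 80640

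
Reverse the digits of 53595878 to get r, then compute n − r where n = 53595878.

-34263657

Reverse of 53595878 is 87859535.
53595878 − 87859535 = -34263657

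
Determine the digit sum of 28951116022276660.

2+8+9+5+1+1+1+6+0+2+2+2+7+6+6+6+0 = 64

64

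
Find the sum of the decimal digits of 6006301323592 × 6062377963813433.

140

6006301323592 × 6062377963813433 = 36412468788167596507649411336
Sum of its 29 digits: 140.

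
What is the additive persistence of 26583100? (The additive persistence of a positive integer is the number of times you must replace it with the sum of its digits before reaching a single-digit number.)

26583100 → 25 → 7 (2 steps)

2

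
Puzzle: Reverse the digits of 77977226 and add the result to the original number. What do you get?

Reverse of 77977226 is 62277977.
77977226 + 62277977 = 140255203

140255203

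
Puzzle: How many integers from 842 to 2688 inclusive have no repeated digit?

942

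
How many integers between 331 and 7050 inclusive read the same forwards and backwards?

128

The integers in [331, 7050] that read the same forwards and backwards: 333, 343, 353, 363, 373, 383, …, 6996, 7007.
128 qualify.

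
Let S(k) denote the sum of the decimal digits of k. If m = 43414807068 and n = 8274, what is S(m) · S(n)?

945

S(43414807068) = 4+3+4+1+4+8+0+7+0+6+8 = 45.
S(8274) = 8+2+7+4 = 21.
45 · 21 = 945.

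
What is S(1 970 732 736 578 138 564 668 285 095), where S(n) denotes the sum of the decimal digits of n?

1+9+7+0+7+3+2+7+3+6+5+7+8+1+3+8+5+6+4+6+6+8+2+8+5+0+9+5 = 141

141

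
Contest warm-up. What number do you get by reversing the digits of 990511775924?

429577115099

Reversing 990511775924 gives 429577115099.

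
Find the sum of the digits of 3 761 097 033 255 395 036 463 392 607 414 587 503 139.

167

3+7+6+1+0+9+7+0+3+3+2+5+5+3+9+5+0+3+6+4+6+3+3+9+2+6+0+7+4+1+4+5+8+7+5+0+3+1+3+9 = 167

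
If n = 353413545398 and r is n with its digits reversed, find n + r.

Reverse of 353413545398 is 893545314353.
353413545398 + 893545314353 = 1246958859751

1246958859751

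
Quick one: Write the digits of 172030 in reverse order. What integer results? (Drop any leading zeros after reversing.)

30271

Reversing 172030 gives 30271.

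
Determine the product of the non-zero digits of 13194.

1×3×1×9×4 = 108

108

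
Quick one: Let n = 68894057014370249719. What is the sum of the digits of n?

94

6+8+8+9+4+0+5+7+0+1+4+3+7+0+2+4+9+7+1+9 = 94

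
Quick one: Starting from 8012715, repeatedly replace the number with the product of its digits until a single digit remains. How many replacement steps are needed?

8012715 → 0 (1 step)

1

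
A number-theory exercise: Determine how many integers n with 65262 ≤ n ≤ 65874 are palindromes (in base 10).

6

The integers in [65262, 65874] that are palindromes (in base 10): 65356, 65456, 65556, 65656, 65756, 65856.
6 qualify.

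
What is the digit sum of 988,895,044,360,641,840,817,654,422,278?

143

9+8+8+8+9+5+0+4+4+3+6+0+6+4+1+8+4+0+8+1+7+6+5+4+4+2+2+2+7+8 = 143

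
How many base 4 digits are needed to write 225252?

225252 in base 4 is 312333210, which has 9 digits.

9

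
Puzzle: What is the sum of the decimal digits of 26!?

81

26! = 403291461126605635584000000
Sum of its 27 digits: 81.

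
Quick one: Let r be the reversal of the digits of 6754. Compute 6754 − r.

2178

Reverse of 6754 is 4576.
6754 − 4576 = 2178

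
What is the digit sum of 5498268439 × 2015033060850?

69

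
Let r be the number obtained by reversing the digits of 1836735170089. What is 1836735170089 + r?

11637450546470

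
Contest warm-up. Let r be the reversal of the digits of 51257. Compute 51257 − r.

Reverse of 51257 is 75215.
51257 − 75215 = -23958

-23958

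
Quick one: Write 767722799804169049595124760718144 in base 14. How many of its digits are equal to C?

2

767722799804169049595124760718144 in base 14 is 6308D6B0A36687DD1DD61D7C2A6AC.
The digit C appears 2 times.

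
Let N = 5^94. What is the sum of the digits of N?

319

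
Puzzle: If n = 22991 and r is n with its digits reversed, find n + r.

Reverse of 22991 is 19922.
22991 + 19922 = 42913

42913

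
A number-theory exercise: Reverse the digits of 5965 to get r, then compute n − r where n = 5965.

Reverse of 5965 is 5695.
5965 − 5695 = 270

270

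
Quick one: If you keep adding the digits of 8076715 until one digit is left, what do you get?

7

8+0+7+6+7+1+5 = 34
3+4 = 7
(Equivalently, 8076715 mod 9 = 7.)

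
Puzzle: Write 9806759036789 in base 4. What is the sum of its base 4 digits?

9806759036789 in base 4 is 2032231100120320131311.
Digit sum: 2+0+3+2+2+3+1+1+0+0+1+2+0+3+2+0+1+3+1+3+1+1 = 32.

32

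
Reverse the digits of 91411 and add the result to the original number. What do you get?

102830

Reverse of 91411 is 11419.
91411 + 11419 = 102830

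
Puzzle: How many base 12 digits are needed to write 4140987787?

9

4140987787 in base 12 is 976984B77, which has 9 digits.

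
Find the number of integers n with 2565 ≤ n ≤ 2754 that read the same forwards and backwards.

1

The integers in [2565, 2754] that read the same forwards and backwards: 2662.
1 qualifies.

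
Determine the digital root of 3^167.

9

The digital root of n equals n mod 9 (or 9 when 9 | n), so we need 3^167 mod 9.
3^167 ≡ 0 (mod 9), so the digital root is 9.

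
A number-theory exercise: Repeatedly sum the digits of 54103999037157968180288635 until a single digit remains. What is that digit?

1

5+4+1+0+3+9+9+9+0+3+7+1+5+7+9+6+8+1+8+0+2+8+8+6+3+5 = 127
1+2+7 = 10
1+0 = 1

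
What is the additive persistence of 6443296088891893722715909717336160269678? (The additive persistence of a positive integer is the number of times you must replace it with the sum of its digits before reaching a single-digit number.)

6443296088891893722715909717336160269678 → 202 → 4 (2 steps)

2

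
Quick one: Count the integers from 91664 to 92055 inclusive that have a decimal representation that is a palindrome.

The integers in [91664, 92055] that have a decimal representation that is a palindrome: 91719, 91819, 91919, 92029.
4 qualify.

4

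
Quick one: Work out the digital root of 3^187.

The digital root of n equals n mod 9 (or 9 when 9 | n), so we need 3^187 mod 9.
3^187 ≡ 0 (mod 9), so the digital root is 9.

9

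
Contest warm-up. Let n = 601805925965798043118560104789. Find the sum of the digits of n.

6+0+1+8+0+5+9+2+5+9+6+5+7+9+8+0+4+3+1+1+8+5+6+0+1+0+4+7+8+9 = 137

137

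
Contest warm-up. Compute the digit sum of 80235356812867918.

8+0+2+3+5+3+5+6+8+1+2+8+6+7+9+1+8 = 82

82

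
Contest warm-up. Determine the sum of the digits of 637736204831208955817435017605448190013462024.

6+3+7+7+3+6+2+0+4+8+3+1+2+0+8+9+5+5+8+1+7+4+3+5+0+1+7+6+0+5+4+4+8+1+9+0+0+1+3+4+6+2+0+2+4 = 174

174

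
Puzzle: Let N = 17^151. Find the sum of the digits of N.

17^151 = 627750587913620348268090553443567838127027230286753917528064566723168141200351214057503430482366332066015316410987469474881280782238055854711178375528302281207977023768167417690366277233
Sum of its 186 digits: 782.

782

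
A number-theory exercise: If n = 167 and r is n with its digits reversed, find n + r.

928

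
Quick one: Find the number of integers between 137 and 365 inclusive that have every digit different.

168

The integers in [137, 365] that have every digit different: 137, 138, 139, 140, 142, 143, …, 364, 365.
168 qualify.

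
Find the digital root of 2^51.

8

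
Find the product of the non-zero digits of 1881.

64

1×8×8×1 = 64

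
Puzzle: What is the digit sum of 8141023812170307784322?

74

8+1+4+1+0+2+3+8+1+2+1+7+0+3+0+7+7+8+4+3+2+2 = 74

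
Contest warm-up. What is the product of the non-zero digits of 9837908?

108864

9×8×3×7×9×8 = 108864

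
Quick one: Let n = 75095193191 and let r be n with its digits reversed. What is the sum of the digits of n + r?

46

Reversal of 75095193191 is 19139159057; 75095193191 + 19139159057 = 94234352248.
Digit sum of 94234352248: 9+4+2+3+4+3+5+2+2+4+8 = 46.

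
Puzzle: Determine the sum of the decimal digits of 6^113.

387

6^113 = 8532794636488733058832740489676687102871474765106158220600648717419444560622670122582016
Sum of its 88 digits: 387.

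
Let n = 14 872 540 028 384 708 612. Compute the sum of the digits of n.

1+4+8+7+2+5+4+0+0+2+8+3+8+4+7+0+8+6+1+2 = 80

80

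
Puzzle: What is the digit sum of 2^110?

2^110 = 1298074214633706907132624082305024
Sum of its 34 digits: 121.

121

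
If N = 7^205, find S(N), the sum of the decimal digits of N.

754

7^205 = 175832116162120401040542645775805187180581101962711117122782004392378358773099575665572048608781681593275547627380545902323479872036290117099249726971180296497651725008856807
Sum of its 174 digits: 754.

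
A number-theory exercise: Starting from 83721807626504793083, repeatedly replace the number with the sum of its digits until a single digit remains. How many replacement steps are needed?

3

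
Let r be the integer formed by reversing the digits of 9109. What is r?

9019

Reversing 9109 gives 9019.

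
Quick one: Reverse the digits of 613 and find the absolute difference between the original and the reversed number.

297

Reverse of 613 is 316.
|613 − 316| = 297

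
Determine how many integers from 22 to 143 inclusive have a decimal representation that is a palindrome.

The integers in [22, 143] that have a decimal representation that is a palindrome: 22, 33, 44, 55, 66, 77, …, 131, 141.
13 qualify.

13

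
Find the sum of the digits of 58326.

24

5+8+3+2+6 = 24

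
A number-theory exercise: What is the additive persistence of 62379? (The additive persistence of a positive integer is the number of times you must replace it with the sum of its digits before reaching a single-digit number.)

62379 → 27 → 9 (2 steps)

2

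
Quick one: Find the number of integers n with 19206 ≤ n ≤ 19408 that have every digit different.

The integers in [19206, 19408] that have every digit different: 19206, 19207, 19208, 19230, 19234, 19235, …, 19407, 19408.
87 qualify.

87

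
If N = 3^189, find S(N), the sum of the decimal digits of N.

3^189 = 1499398741586788200414239710724876101933611366003344657118522818557991334322919287339806483
Sum of its 91 digits: 405.

405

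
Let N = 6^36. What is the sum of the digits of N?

6^36 = 10314424798490535546171949056
Sum of its 29 digits: 126.

126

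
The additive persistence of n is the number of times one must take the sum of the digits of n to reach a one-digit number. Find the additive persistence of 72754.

2

72754 → 25 → 7 (2 steps)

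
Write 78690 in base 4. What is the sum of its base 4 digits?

12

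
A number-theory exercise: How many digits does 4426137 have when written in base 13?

6

4426137 in base 13 is BBC821, which has 6 digits.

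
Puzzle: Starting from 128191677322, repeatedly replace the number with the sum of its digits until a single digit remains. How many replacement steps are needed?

3

128191677322 → 49 → 13 → 4 (3 steps)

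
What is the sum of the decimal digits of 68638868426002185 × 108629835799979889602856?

153

68638868426002185 × 108629835799979889602856 = 7456229006613041452087661333883438240360
Sum of its 40 digits: 153.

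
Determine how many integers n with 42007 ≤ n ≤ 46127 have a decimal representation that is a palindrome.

The integers in [42007, 46127] that have a decimal representation that is a palindrome: 42024, 42124, 42224, 42324, 42424, 42524, …, 45954, 46064.
41 qualify.

41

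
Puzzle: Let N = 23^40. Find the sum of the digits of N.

238

23^40 = 2945190837423705167875564697729320458241471826430830401
Sum of its 55 digits: 238.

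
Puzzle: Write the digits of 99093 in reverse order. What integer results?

39099

Reversing 99093 gives 39099.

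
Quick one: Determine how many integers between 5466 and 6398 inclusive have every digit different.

472

The integers in [5466, 6398] that have every digit different: 5467, 5468, 5469, 5470, 5471, 5472, …, 6397, 6398.
472 qualify.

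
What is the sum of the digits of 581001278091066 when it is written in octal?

70

581001278091066 in base 8 is 20406534662667472.
Digit sum: 2+0+4+0+6+5+3+4+6+6+2+6+6+7+4+7+2 = 70.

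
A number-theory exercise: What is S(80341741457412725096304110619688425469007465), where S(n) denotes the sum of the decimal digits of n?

179

8+0+3+4+1+7+4+1+4+5+7+4+1+2+7+2+5+0+9+6+3+0+4+1+1+0+6+1+9+6+8+8+4+2+5+4+6+9+0+0+7+4+6+5 = 179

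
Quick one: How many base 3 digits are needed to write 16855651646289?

16855651646289 in base 3 is 2012200101101100022002120000, which has 28 digits.

28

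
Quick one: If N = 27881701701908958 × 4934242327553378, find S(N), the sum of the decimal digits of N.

27881701701908958 × 4934242327553378 = 137575072701776237588464241360124
Sum of its 33 digits: 135.

135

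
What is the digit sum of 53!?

279

53! = 4274883284060025564298013753389399649690343788366813724672000000000000
Sum of its 70 digits: 279.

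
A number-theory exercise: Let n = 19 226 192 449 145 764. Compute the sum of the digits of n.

1+9+2+2+6+1+9+2+4+4+9+1+4+5+7+6+4 = 76

76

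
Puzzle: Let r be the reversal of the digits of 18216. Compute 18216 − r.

Reverse of 18216 is 61281.
18216 − 61281 = -43065

-43065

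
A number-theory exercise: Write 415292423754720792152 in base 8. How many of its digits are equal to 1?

415292423754720792152 in base 8 is 55015270461354310147130.
The digit 1 appears 5 times.

5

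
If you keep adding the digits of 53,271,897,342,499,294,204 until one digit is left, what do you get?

5+3+2+7+1+8+9+7+3+4+2+4+9+9+2+9+4+2+0+4 = 94
9+4 = 13
1+3 = 4
(Equivalently, 53,271,897,342,499,294,204 mod 9 = 4.)

4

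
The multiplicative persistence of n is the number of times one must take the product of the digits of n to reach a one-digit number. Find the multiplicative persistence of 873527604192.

1

873527604192 → 0 (1 step)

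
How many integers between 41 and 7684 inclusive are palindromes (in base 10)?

163

The integers in [41, 7684] that are palindromes (in base 10): 44, 55, 66, 77, 88, 99, …, 7557, 7667.
163 qualify.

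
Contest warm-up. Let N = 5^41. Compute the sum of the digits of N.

5^41 = 45474735088646411895751953125
Sum of its 29 digits: 137.

137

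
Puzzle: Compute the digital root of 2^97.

The digital root of n equals n mod 9 (or 9 when 9 | n), so we need 2^97 mod 9.
2^97 ≡ 2 (mod 9), so the digital root is 2.

2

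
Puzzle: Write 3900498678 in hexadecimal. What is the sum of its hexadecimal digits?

3900498678 in base 16 is E87CE2F6.
Digit sum: 14+8+7+12+14+2+15+6 = 78.

78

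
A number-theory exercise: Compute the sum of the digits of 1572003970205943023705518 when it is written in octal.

87

1572003970205943023705518 in base 8 is 514705006100505006544516656.
Digit sum: 5+1+4+7+0+5+0+0+6+1+0+0+5+0+5+0+0+6+5+4+4+5+1+6+6+5+6 = 87.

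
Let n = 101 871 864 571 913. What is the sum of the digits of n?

1+0+1+8+7+1+8+6+4+5+7+1+9+1+3 = 62

62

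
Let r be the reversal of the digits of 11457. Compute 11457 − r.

-63954

Reverse of 11457 is 75411.
11457 − 75411 = -63954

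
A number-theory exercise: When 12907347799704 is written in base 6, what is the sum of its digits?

44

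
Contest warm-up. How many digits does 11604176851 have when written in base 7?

11604176851 in base 7 is 560363606251, which has 12 digits.

12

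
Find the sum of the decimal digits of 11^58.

11^58 = 2516377186292711566730985912068419625116019959228909823321881
Sum of its 61 digits: 277.

277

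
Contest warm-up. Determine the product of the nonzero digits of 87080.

8×7×8 = 448

448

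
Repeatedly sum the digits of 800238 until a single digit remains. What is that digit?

8+0+0+2+3+8 = 21
2+1 = 3

3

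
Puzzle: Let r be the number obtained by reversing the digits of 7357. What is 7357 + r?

14894

Reverse of 7357 is 7537.
7357 + 7537 = 14894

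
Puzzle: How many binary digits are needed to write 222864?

18

222864 in base 2 is 110110011010010000, which has 18 digits.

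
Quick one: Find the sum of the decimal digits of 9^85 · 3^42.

432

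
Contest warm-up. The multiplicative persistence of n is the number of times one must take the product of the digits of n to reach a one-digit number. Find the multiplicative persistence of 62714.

62714 → 336 → 54 → 20 → 0 (4 steps)

4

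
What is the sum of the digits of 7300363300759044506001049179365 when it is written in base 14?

198

7300363300759044506001049179365 in base 14 is B833DBB5513B69D57622B7DC497.
Digit sum: 11+8+3+3+13+11+11+5+5+1+3+11+6+9+13+5+7+6+2+2+11+7+13+12+4+9+7 = 198.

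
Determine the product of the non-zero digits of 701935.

945

7×1×9×3×5 = 945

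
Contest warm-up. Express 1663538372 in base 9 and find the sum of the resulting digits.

44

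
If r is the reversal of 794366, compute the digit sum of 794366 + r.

Reversal of 794366 is 663497; 794366 + 663497 = 1457863.
Digit sum of 1457863: 1+4+5+7+8+6+3 = 34.

34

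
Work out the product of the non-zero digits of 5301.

15

5×3×1 = 15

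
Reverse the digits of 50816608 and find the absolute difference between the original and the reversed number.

29845197

Reverse of 50816608 is 80661805.
|50816608 − 80661805| = 29845197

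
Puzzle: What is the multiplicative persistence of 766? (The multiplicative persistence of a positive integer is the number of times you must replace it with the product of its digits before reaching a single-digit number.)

3

766 → 252 → 20 → 0 (3 steps)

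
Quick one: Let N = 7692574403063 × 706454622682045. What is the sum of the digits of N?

7692574403063 × 706454622682045 = 5434454747369429215923103835
Sum of its 28 digits: 122.

122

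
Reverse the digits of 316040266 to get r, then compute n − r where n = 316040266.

-346000347

Reverse of 316040266 is 662040613.
316040266 − 662040613 = -346000347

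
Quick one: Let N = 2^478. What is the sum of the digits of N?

709

2^478 = 780437137578998057845399307448291576437149535666242787714789239906342934704941405030076525765872992789956732780351655723861993919822071326572544
Sum of its 144 digits: 709.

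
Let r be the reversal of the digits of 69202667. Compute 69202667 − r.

-7417629

Reverse of 69202667 is 76620296.
69202667 − 76620296 = -7417629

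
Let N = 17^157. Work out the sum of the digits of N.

17^157 = 15152373130555577196125066231992306298971950535925412470353967915735574906825220253546759021004820623520357254927042402585340681689645047618945043110622307765514948761618781048053036651984666577
Sum of its 194 digits: 827.

827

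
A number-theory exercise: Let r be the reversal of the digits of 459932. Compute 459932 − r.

Reverse of 459932 is 239954.
459932 − 239954 = 219978

219978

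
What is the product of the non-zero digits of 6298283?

6×2×9×8×2×8×3 = 41472

41472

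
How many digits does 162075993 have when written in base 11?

162075993 in base 11 is 83540102, which has 8 digits.

8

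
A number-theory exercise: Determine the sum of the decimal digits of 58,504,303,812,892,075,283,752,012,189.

5+8+5+0+4+3+0+3+8+1+2+8+9+2+0+7+5+2+8+3+7+5+2+0+1+2+1+8+9 = 118

118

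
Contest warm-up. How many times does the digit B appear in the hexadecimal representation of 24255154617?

24255154617 in base 16 is 5A5B849B9.
The digit B appears 2 times.

2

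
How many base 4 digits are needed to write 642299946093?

642299946093 in base 4 is 21112030003312101231, which has 20 digits.

20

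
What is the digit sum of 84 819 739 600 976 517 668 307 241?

8+4+8+1+9+7+3+9+6+0+0+9+7+6+5+1+7+6+6+8+3+0+7+2+4+1 = 127

127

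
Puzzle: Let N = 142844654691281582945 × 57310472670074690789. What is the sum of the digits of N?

196

142844654691281582945 × 57310472670074690789 = 8186494678750949626607084986001330993605
Sum of its 40 digits: 196.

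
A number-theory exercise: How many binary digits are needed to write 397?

397 in base 2 is 110001101, which has 9 digits.

9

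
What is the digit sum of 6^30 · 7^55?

306

6^30 · 7^55 = 6682357592522703488612243189366070120729533653856221431811978473504768
Sum of its 70 digits: 306.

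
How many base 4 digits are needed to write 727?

5

727 in base 4 is 23113, which has 5 digits.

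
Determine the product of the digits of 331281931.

3×3×1×2×8×1×9×3×1 = 3888

3888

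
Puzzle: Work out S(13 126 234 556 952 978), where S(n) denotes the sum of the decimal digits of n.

1+3+1+2+6+2+3+4+5+5+6+9+5+2+9+7+8 = 78

78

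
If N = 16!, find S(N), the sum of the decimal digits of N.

63

16! = 20922789888000
Sum of its 14 digits: 63.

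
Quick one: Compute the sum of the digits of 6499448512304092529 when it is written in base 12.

6499448512304092529 in base 12 is 2B1A244A0644B81495.
Digit sum: 2+11+1+10+2+4+4+10+0+6+4+4+11+8+1+4+9+5 = 96.

96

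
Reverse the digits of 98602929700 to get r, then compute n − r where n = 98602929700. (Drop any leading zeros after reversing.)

97810009011

Reverse of 98602929700 is 792920689.
98602929700 − 792920689 = 97810009011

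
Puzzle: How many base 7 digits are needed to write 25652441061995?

16

25652441061995 in base 7 is 5255220255221456, which has 16 digits.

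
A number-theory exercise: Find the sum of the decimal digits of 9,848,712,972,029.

68

9+8+4+8+7+1+2+9+7+2+0+2+9 = 68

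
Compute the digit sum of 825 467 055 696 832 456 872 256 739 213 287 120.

166

8+2+5+4+6+7+0+5+5+6+9+6+8+3+2+4+5+6+8+7+2+2+5+6+7+3+9+2+1+3+2+8+7+1+2+0 = 166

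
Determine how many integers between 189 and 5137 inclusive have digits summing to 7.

100

The integers in [189, 5137] that have digits summing to 7: 205, 214, 223, 232, 241, 250, …, 5101, 5110.
100 qualify.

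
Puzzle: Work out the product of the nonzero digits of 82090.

144

8×2×9 = 144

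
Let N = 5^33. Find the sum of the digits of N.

89

5^33 = 116415321826934814453125
Sum of its 24 digits: 89.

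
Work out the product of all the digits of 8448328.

49152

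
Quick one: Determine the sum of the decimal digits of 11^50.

265

11^50 = 11739085287969531650666649599035831993898213898723001
Sum of its 53 digits: 265.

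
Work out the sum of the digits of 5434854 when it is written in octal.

40

5434854 in base 8 is 24566746.
Digit sum: 2+4+5+6+6+7+4+6 = 40.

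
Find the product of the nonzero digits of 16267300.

1×6×2×6×7×3 = 1512

1512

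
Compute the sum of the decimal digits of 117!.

738

117! = 3969937160808720895401959629498630647790406360168322301129748464310422041758630649341780708631240196854767624444057168110272995649603642560353748940315749184568295424000000000000000000000000000
Sum of its 193 digits: 738.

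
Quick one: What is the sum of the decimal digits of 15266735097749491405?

1+5+2+6+6+7+3+5+0+9+7+7+4+9+4+9+1+4+0+5 = 94

94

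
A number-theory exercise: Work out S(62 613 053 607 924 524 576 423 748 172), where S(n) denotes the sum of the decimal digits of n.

6+2+6+1+3+0+5+3+6+0+7+9+2+4+5+2+4+5+7+6+4+2+3+7+4+8+1+7+2 = 121

121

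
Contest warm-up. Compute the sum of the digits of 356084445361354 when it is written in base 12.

356084445361354 in base 12 is 33B2B674341A8A.
Digit sum: 3+3+11+2+11+6+7+4+3+4+1+10+8+10 = 83.

83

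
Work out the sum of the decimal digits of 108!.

108! = 1324641819451828974499891837121832599810209360673358065686551152497461815091591578895743130235002378688844343005686404521144382704205360039762937774080000000000000000000000000
Sum of its 175 digits: 666.

666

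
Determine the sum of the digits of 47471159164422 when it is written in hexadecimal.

47471159164422 in base 16 is 2B2CBD943E06.
Digit sum: 2+11+2+12+11+13+9+4+3+14+0+6 = 87.

87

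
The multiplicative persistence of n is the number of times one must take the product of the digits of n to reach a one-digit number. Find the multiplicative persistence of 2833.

2833 → 144 → 16 → 6 (3 steps)

3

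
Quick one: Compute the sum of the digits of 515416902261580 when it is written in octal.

60

515416902261580 in base 8 is 16514233127555514.
Digit sum: 1+6+5+1+4+2+3+3+1+2+7+5+5+5+5+1+4 = 60.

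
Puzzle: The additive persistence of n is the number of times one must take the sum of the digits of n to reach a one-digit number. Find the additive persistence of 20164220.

2

20164220 → 17 → 8 (2 steps)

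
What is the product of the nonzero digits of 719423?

7×1×9×4×2×3 = 1512

1512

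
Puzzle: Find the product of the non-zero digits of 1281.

1×2×8×1 = 16

16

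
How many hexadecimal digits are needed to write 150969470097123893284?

150969470097123893284 in base 16 is 82F1F4D2ECC06E024, which has 17 digits.

17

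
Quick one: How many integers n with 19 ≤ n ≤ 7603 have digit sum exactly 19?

The integers in [19, 7603] that have digit sum exactly 19: 199, 289, 298, 379, 388, 397, …, 7561, 7570.
506 qualify.

506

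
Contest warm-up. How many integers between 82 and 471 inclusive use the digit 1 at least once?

The integers in [82, 471] that use the digit 1 at least once: 91, 100, 101, 102, 103, 104, …, 461, 471.
156 qualify.

156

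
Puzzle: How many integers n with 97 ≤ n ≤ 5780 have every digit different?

The integers in [97, 5780] that have every digit different: 97, 98, 102, 103, 104, 105, …, 5769, 5780.
3045 qualify.

3045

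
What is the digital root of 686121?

6

6+8+6+1+2+1 = 24
2+4 = 6
(Equivalently, 686121 mod 9 = 6.)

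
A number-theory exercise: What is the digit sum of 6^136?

486

6^136 = 6738605811544832916404944710839227866895803064850951683710862125118065920077148776367390663479029248557056
Sum of its 106 digits: 486.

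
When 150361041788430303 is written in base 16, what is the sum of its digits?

150361041788430303 in base 16 is 216309223DB67DF.
Digit sum: 2+1+6+3+0+9+2+2+3+13+11+6+7+13+15 = 93.

93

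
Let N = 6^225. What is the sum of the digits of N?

6^225 = 12134764051415148356987770157630417524672977717925402529300940797848289074202861533053703377429738713262731253654641177306837406821777007510871011152963601937037138631774437376
Sum of its 176 digits: 747.

747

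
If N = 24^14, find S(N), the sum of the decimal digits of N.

24^14 = 21035720123168587776
Sum of its 20 digits: 81.

81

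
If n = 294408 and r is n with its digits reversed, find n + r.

Reverse of 294408 is 804492.
294408 + 804492 = 1098900

1098900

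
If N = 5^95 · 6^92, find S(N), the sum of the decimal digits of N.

207

5^95 · 6^92 = 981895901409867647912782216441131825754663012500000000000000000000000000000000000000000000000000000000000000000000000000000000000000000000
Sum of its 138 digits: 207.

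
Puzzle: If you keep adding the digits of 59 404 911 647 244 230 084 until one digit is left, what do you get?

5+9+4+0+4+9+1+1+6+4+7+2+4+4+2+3+0+0+8+4 = 77
7+7 = 14
1+4 = 5

5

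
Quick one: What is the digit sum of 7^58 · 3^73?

405

7^58 · 3^73 = 700709354467694917856216527971252072937986504053456972489173127679277531990756325427
Sum of its 84 digits: 405.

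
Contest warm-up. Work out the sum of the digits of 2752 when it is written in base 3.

2752 in base 3 is 10202221.
Digit sum: 1+0+2+0+2+2+2+1 = 10.

10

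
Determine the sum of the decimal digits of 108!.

108! = 1324641819451828974499891837121832599810209360673358065686551152497461815091591578895743130235002378688844343005686404521144382704205360039762937774080000000000000000000000000
Sum of its 175 digits: 666.

666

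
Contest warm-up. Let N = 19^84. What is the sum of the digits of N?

478

19^84 = 260197116877105969295901581876340698090881996328247121654867528250661819610373144180117184501691957444080721
Sum of its 108 digits: 478.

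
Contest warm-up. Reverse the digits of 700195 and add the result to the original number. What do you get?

1291202

Reverse of 700195 is 591007.
700195 + 591007 = 1291202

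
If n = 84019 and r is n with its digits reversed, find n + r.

Reverse of 84019 is 91048.
84019 + 91048 = 175067

175067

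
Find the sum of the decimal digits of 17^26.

163

17^26 = 98100666009922840441972689847969
Sum of its 32 digits: 163.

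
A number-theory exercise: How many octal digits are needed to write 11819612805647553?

11819612805647553 in base 8 is 517736001652346301, which has 18 digits.

18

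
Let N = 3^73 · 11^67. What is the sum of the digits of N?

3^73 · 11^67 = 401015814774851637095244837191765151639501934883577428268239264394340428381757962881657497355104680216633
Sum of its 105 digits: 477.

477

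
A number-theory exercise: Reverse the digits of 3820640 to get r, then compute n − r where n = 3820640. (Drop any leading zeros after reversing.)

3360357

Reverse of 3820640 is 460283.
3820640 − 460283 = 3360357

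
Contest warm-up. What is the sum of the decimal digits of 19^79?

19^79 = 105083486919184559783716879606324584796844551178384677533033827908602127625096227646841739567639241179
Sum of its 102 digits: 496.

496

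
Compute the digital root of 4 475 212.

4+4+7+5+2+1+2 = 25
2+5 = 7
(Equivalently, 4 475 212 mod 9 = 7.)

7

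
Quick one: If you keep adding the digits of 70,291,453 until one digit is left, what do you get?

4

7+0+2+9+1+4+5+3 = 31
3+1 = 4
(Equivalently, 70,291,453 mod 9 = 4.)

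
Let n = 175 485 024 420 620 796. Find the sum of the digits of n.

72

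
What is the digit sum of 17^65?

350

17^65 = 95319090450218007303742536355848761234066170796000792973413605849481890760893457
Sum of its 80 digits: 350.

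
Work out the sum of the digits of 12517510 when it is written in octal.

26

12517510 in base 8 is 57600206.
Digit sum: 5+7+6+0+0+2+0+6 = 26.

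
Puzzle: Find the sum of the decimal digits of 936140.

23

9+3+6+1+4+0 = 23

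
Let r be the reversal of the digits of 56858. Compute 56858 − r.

Reverse of 56858 is 85865.
56858 − 85865 = -29007

-29007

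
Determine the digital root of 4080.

4+0+8+0 = 12
1+2 = 3

3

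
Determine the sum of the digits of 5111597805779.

5+1+1+1+5+9+7+8+0+5+7+7+9 = 65

65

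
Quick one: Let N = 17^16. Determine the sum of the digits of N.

17^16 = 48661191875666868481
Sum of its 20 digits: 109.

109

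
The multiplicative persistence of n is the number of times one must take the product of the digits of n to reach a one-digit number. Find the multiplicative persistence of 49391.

4

49391 → 972 → 126 → 12 → 2 (4 steps)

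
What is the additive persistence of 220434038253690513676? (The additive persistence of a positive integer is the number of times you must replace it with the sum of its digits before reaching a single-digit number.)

220434038253690513676 → 79 → 16 → 7 (3 steps)

3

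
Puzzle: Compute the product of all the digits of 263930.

2×6×3×9×3×0 = 0

0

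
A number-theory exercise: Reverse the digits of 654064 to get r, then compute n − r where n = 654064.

Reverse of 654064 is 460456.
654064 − 460456 = 193608

193608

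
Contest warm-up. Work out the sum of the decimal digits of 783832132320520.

7+8+3+8+3+2+1+3+2+3+2+0+5+2+0 = 49

49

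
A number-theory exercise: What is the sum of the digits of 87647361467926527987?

8+7+6+4+7+3+6+1+4+6+7+9+2+6+5+2+7+9+8+7 = 114

114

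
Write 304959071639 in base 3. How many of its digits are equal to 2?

6

304959071639 in base 3 is 1002011011010021222011002.
The digit 2 appears 6 times.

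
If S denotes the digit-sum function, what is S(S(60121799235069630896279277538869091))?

13

First digit sum: 175.
1+7+5 = 13.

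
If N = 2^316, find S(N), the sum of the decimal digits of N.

439

2^316 = 133499189745056880149688856635597007162669032647290798121690100488888732861290034376435130433536
Sum of its 96 digits: 439.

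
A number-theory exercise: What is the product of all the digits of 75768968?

5080320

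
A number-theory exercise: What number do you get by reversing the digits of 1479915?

Reversing 1479915 gives 5199741.

5199741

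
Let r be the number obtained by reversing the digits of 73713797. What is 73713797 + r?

153445534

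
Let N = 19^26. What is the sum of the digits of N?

19^26 = 1768453418076865701195582595329481
Sum of its 34 digits: 163.

163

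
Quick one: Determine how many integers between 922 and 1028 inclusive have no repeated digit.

60

The integers in [922, 1028] that have no repeated digit: 923, 924, 925, 926, 927, 928, …, 1027, 1028.
60 qualify.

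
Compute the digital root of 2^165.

8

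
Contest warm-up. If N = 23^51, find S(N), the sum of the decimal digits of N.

23^51 = 2806206568815996453517295598842263495093850076703159313599472092894727
Sum of its 70 digits: 341.

341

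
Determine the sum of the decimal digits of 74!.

74! = 330788544151938641225953028221253782145683251820934971170611926835411235700971565459250872320000000000000000
Sum of its 108 digits: 378.

378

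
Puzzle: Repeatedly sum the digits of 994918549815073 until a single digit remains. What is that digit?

1

9+9+4+9+1+8+5+4+9+8+1+5+0+7+3 = 82
8+2 = 10
1+0 = 1
(Equivalently, 994918549815073 mod 9 = 1.)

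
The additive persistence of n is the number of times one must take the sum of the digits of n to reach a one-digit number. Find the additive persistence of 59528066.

2

59528066 → 41 → 5 (2 steps)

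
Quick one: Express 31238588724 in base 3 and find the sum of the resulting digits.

31238588724 in base 3 is 2222122001220201200120.
Digit sum: 2+2+2+2+1+2+2+0+0+1+2+2+0+2+0+1+2+0+0+1+2+0 = 26.

26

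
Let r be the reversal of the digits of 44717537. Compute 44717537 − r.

-28854207

Reverse of 44717537 is 73571744.
44717537 − 73571744 = -28854207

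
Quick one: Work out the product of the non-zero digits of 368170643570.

3×6×8×1×7×6×4×3×5×7 = 2540160

2540160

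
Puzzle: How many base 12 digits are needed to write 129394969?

8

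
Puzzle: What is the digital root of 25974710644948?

7

2+5+9+7+4+7+1+0+6+4+4+9+4+8 = 70
7+0 = 7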